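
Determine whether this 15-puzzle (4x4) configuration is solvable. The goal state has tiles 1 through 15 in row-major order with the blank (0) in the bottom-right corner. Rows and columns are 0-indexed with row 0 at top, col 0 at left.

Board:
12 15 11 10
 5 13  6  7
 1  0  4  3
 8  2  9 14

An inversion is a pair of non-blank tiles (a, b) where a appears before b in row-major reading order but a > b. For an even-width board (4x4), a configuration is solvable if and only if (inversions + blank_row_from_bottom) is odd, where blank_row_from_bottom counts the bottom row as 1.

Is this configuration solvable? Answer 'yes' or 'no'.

Inversions: 67
Blank is in row 2 (0-indexed from top), which is row 2 counting from the bottom (bottom = 1).
67 + 2 = 69, which is odd, so the puzzle is solvable.

Answer: yes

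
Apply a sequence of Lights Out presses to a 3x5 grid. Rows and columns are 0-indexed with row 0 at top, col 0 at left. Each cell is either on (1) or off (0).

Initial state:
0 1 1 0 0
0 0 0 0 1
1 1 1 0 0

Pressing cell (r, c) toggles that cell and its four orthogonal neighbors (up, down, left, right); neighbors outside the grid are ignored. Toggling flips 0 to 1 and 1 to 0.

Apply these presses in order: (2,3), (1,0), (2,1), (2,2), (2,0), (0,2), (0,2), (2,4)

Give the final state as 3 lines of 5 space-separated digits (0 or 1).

After press 1 at (2,3):
0 1 1 0 0
0 0 0 1 1
1 1 0 1 1

After press 2 at (1,0):
1 1 1 0 0
1 1 0 1 1
0 1 0 1 1

After press 3 at (2,1):
1 1 1 0 0
1 0 0 1 1
1 0 1 1 1

After press 4 at (2,2):
1 1 1 0 0
1 0 1 1 1
1 1 0 0 1

After press 5 at (2,0):
1 1 1 0 0
0 0 1 1 1
0 0 0 0 1

After press 6 at (0,2):
1 0 0 1 0
0 0 0 1 1
0 0 0 0 1

After press 7 at (0,2):
1 1 1 0 0
0 0 1 1 1
0 0 0 0 1

After press 8 at (2,4):
1 1 1 0 0
0 0 1 1 0
0 0 0 1 0

Answer: 1 1 1 0 0
0 0 1 1 0
0 0 0 1 0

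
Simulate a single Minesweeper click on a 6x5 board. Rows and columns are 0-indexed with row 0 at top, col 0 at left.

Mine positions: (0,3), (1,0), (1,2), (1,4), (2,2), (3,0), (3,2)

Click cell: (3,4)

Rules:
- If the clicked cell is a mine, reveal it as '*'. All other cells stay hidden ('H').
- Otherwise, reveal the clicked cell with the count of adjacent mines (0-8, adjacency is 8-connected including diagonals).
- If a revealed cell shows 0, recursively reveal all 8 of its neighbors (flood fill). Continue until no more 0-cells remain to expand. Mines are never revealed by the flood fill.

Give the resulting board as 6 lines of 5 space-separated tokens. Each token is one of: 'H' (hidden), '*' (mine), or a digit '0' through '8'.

H H H H H
H H H H H
H H H 4 1
H H H 2 0
1 2 1 1 0
0 0 0 0 0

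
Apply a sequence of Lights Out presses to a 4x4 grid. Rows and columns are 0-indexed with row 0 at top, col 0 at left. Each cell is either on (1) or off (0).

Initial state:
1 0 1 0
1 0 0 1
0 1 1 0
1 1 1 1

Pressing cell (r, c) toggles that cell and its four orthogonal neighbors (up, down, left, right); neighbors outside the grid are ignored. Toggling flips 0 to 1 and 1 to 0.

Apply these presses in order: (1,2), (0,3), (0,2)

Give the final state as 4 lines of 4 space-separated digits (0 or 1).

Answer: 1 1 0 0
1 1 0 1
0 1 0 0
1 1 1 1

Derivation:
After press 1 at (1,2):
1 0 0 0
1 1 1 0
0 1 0 0
1 1 1 1

After press 2 at (0,3):
1 0 1 1
1 1 1 1
0 1 0 0
1 1 1 1

After press 3 at (0,2):
1 1 0 0
1 1 0 1
0 1 0 0
1 1 1 1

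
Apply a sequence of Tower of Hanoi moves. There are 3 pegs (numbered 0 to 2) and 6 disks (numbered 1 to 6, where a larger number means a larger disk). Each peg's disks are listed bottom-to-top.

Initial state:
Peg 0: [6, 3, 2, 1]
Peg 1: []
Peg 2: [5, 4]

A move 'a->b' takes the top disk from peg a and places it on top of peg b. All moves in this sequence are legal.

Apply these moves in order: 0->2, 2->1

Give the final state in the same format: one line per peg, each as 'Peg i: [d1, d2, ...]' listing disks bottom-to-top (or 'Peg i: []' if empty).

Answer: Peg 0: [6, 3, 2]
Peg 1: [1]
Peg 2: [5, 4]

Derivation:
After move 1 (0->2):
Peg 0: [6, 3, 2]
Peg 1: []
Peg 2: [5, 4, 1]

After move 2 (2->1):
Peg 0: [6, 3, 2]
Peg 1: [1]
Peg 2: [5, 4]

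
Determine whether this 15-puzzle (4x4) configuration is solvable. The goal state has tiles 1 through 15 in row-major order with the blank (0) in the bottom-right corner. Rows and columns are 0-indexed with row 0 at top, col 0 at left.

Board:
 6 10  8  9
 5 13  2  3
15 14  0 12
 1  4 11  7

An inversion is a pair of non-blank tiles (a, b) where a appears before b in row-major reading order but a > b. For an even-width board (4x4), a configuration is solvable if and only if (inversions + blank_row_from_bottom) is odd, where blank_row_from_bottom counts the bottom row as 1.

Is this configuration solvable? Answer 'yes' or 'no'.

Answer: no

Derivation:
Inversions: 54
Blank is in row 2 (0-indexed from top), which is row 2 counting from the bottom (bottom = 1).
54 + 2 = 56, which is even, so the puzzle is not solvable.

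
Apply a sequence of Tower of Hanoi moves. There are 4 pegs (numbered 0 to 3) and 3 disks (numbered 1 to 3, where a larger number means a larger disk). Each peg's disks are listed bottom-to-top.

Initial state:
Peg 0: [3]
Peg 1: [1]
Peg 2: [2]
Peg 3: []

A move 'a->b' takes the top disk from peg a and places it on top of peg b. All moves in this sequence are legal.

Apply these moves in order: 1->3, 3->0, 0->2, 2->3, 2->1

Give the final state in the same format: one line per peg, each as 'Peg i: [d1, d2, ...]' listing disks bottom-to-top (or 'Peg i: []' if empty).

Answer: Peg 0: [3]
Peg 1: [2]
Peg 2: []
Peg 3: [1]

Derivation:
After move 1 (1->3):
Peg 0: [3]
Peg 1: []
Peg 2: [2]
Peg 3: [1]

After move 2 (3->0):
Peg 0: [3, 1]
Peg 1: []
Peg 2: [2]
Peg 3: []

After move 3 (0->2):
Peg 0: [3]
Peg 1: []
Peg 2: [2, 1]
Peg 3: []

After move 4 (2->3):
Peg 0: [3]
Peg 1: []
Peg 2: [2]
Peg 3: [1]

After move 5 (2->1):
Peg 0: [3]
Peg 1: [2]
Peg 2: []
Peg 3: [1]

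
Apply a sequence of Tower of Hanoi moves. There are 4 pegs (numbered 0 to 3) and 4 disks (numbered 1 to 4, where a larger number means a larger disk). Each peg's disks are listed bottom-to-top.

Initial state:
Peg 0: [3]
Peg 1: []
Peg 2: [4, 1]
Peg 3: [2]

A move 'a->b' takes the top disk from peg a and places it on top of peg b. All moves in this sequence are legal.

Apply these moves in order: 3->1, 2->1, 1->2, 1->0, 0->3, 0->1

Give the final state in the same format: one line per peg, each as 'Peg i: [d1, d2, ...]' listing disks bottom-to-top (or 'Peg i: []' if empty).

Answer: Peg 0: []
Peg 1: [3]
Peg 2: [4, 1]
Peg 3: [2]

Derivation:
After move 1 (3->1):
Peg 0: [3]
Peg 1: [2]
Peg 2: [4, 1]
Peg 3: []

After move 2 (2->1):
Peg 0: [3]
Peg 1: [2, 1]
Peg 2: [4]
Peg 3: []

After move 3 (1->2):
Peg 0: [3]
Peg 1: [2]
Peg 2: [4, 1]
Peg 3: []

After move 4 (1->0):
Peg 0: [3, 2]
Peg 1: []
Peg 2: [4, 1]
Peg 3: []

After move 5 (0->3):
Peg 0: [3]
Peg 1: []
Peg 2: [4, 1]
Peg 3: [2]

After move 6 (0->1):
Peg 0: []
Peg 1: [3]
Peg 2: [4, 1]
Peg 3: [2]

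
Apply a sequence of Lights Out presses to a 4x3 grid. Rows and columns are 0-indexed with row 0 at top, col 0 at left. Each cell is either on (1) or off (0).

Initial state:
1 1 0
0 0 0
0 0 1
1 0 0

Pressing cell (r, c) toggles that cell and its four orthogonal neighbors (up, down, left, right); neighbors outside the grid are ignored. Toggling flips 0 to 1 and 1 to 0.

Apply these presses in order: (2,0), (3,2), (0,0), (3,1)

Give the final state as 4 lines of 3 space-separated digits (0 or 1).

After press 1 at (2,0):
1 1 0
1 0 0
1 1 1
0 0 0

After press 2 at (3,2):
1 1 0
1 0 0
1 1 0
0 1 1

After press 3 at (0,0):
0 0 0
0 0 0
1 1 0
0 1 1

After press 4 at (3,1):
0 0 0
0 0 0
1 0 0
1 0 0

Answer: 0 0 0
0 0 0
1 0 0
1 0 0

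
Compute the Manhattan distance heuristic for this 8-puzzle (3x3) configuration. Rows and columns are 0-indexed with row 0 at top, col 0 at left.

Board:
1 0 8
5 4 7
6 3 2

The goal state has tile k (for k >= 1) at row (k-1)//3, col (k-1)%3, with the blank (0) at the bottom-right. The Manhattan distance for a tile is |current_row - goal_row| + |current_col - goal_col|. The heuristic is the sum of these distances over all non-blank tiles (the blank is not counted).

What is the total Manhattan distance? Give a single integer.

Answer: 17

Derivation:
Tile 1: at (0,0), goal (0,0), distance |0-0|+|0-0| = 0
Tile 8: at (0,2), goal (2,1), distance |0-2|+|2-1| = 3
Tile 5: at (1,0), goal (1,1), distance |1-1|+|0-1| = 1
Tile 4: at (1,1), goal (1,0), distance |1-1|+|1-0| = 1
Tile 7: at (1,2), goal (2,0), distance |1-2|+|2-0| = 3
Tile 6: at (2,0), goal (1,2), distance |2-1|+|0-2| = 3
Tile 3: at (2,1), goal (0,2), distance |2-0|+|1-2| = 3
Tile 2: at (2,2), goal (0,1), distance |2-0|+|2-1| = 3
Sum: 0 + 3 + 1 + 1 + 3 + 3 + 3 + 3 = 17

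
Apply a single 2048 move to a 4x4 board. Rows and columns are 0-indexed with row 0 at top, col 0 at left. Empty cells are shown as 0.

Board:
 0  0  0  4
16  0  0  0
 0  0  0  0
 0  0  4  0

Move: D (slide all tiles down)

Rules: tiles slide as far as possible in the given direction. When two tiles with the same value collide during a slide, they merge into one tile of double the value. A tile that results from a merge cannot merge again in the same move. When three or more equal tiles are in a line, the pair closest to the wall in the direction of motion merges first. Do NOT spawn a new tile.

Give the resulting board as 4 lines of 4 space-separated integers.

Slide down:
col 0: [0, 16, 0, 0] -> [0, 0, 0, 16]
col 1: [0, 0, 0, 0] -> [0, 0, 0, 0]
col 2: [0, 0, 0, 4] -> [0, 0, 0, 4]
col 3: [4, 0, 0, 0] -> [0, 0, 0, 4]

Answer:  0  0  0  0
 0  0  0  0
 0  0  0  0
16  0  4  4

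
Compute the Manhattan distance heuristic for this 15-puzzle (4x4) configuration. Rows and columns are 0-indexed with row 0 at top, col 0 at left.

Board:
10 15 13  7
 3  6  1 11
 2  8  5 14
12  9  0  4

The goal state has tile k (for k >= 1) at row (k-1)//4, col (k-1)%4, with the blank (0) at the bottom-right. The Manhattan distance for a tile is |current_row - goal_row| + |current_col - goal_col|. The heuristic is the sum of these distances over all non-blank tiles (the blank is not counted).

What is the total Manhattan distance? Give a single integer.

Tile 10: at (0,0), goal (2,1), distance |0-2|+|0-1| = 3
Tile 15: at (0,1), goal (3,2), distance |0-3|+|1-2| = 4
Tile 13: at (0,2), goal (3,0), distance |0-3|+|2-0| = 5
Tile 7: at (0,3), goal (1,2), distance |0-1|+|3-2| = 2
Tile 3: at (1,0), goal (0,2), distance |1-0|+|0-2| = 3
Tile 6: at (1,1), goal (1,1), distance |1-1|+|1-1| = 0
Tile 1: at (1,2), goal (0,0), distance |1-0|+|2-0| = 3
Tile 11: at (1,3), goal (2,2), distance |1-2|+|3-2| = 2
Tile 2: at (2,0), goal (0,1), distance |2-0|+|0-1| = 3
Tile 8: at (2,1), goal (1,3), distance |2-1|+|1-3| = 3
Tile 5: at (2,2), goal (1,0), distance |2-1|+|2-0| = 3
Tile 14: at (2,3), goal (3,1), distance |2-3|+|3-1| = 3
Tile 12: at (3,0), goal (2,3), distance |3-2|+|0-3| = 4
Tile 9: at (3,1), goal (2,0), distance |3-2|+|1-0| = 2
Tile 4: at (3,3), goal (0,3), distance |3-0|+|3-3| = 3
Sum: 3 + 4 + 5 + 2 + 3 + 0 + 3 + 2 + 3 + 3 + 3 + 3 + 4 + 2 + 3 = 43

Answer: 43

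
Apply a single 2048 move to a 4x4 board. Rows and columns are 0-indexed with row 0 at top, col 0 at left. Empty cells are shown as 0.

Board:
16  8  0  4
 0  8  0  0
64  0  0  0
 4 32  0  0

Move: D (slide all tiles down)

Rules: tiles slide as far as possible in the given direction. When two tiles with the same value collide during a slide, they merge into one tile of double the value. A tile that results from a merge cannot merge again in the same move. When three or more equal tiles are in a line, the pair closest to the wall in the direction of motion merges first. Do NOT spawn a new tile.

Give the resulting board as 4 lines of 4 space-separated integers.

Slide down:
col 0: [16, 0, 64, 4] -> [0, 16, 64, 4]
col 1: [8, 8, 0, 32] -> [0, 0, 16, 32]
col 2: [0, 0, 0, 0] -> [0, 0, 0, 0]
col 3: [4, 0, 0, 0] -> [0, 0, 0, 4]

Answer:  0  0  0  0
16  0  0  0
64 16  0  0
 4 32  0  4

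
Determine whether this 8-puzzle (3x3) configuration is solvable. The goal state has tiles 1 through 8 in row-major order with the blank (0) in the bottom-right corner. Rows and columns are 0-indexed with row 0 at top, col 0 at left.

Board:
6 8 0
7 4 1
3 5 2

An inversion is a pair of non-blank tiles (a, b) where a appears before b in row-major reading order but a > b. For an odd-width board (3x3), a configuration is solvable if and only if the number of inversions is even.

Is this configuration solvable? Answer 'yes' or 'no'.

Inversions (pairs i<j in row-major order where tile[i] > tile[j] > 0): 21
21 is odd, so the puzzle is not solvable.

Answer: no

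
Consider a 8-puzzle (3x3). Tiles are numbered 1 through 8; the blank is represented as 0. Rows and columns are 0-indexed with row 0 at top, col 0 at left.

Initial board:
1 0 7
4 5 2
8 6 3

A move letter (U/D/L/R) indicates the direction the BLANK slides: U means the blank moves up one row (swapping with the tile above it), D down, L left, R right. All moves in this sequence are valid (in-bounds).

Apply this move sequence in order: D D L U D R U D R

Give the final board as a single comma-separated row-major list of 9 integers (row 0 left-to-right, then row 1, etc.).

Answer: 1, 5, 7, 4, 6, 2, 8, 3, 0

Derivation:
After move 1 (D):
1 5 7
4 0 2
8 6 3

After move 2 (D):
1 5 7
4 6 2
8 0 3

After move 3 (L):
1 5 7
4 6 2
0 8 3

After move 4 (U):
1 5 7
0 6 2
4 8 3

After move 5 (D):
1 5 7
4 6 2
0 8 3

After move 6 (R):
1 5 7
4 6 2
8 0 3

After move 7 (U):
1 5 7
4 0 2
8 6 3

After move 8 (D):
1 5 7
4 6 2
8 0 3

After move 9 (R):
1 5 7
4 6 2
8 3 0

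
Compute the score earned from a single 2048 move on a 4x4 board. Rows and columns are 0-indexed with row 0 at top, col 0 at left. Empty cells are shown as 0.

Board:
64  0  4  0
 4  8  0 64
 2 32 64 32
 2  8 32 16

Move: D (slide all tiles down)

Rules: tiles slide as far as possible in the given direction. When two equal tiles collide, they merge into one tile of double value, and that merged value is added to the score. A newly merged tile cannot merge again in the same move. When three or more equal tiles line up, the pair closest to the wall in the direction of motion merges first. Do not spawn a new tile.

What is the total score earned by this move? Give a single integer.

Slide down:
col 0: [64, 4, 2, 2] -> [0, 64, 4, 4]  score +4 (running 4)
col 1: [0, 8, 32, 8] -> [0, 8, 32, 8]  score +0 (running 4)
col 2: [4, 0, 64, 32] -> [0, 4, 64, 32]  score +0 (running 4)
col 3: [0, 64, 32, 16] -> [0, 64, 32, 16]  score +0 (running 4)
Board after move:
 0  0  0  0
64  8  4 64
 4 32 64 32
 4  8 32 16

Answer: 4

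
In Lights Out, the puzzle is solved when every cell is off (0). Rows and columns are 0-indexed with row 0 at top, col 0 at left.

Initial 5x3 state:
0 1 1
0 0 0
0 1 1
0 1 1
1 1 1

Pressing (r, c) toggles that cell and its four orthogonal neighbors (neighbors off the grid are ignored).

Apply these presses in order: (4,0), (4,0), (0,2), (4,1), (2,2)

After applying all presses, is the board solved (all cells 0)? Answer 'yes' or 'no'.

Answer: yes

Derivation:
After press 1 at (4,0):
0 1 1
0 0 0
0 1 1
1 1 1
0 0 1

After press 2 at (4,0):
0 1 1
0 0 0
0 1 1
0 1 1
1 1 1

After press 3 at (0,2):
0 0 0
0 0 1
0 1 1
0 1 1
1 1 1

After press 4 at (4,1):
0 0 0
0 0 1
0 1 1
0 0 1
0 0 0

After press 5 at (2,2):
0 0 0
0 0 0
0 0 0
0 0 0
0 0 0

Lights still on: 0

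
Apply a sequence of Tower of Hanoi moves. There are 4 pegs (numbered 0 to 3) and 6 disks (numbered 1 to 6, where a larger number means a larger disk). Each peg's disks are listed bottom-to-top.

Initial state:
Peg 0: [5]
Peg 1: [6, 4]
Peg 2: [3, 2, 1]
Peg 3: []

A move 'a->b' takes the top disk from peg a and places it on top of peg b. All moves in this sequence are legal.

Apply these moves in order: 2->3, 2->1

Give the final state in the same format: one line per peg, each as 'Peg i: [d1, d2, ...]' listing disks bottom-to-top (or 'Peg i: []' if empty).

After move 1 (2->3):
Peg 0: [5]
Peg 1: [6, 4]
Peg 2: [3, 2]
Peg 3: [1]

After move 2 (2->1):
Peg 0: [5]
Peg 1: [6, 4, 2]
Peg 2: [3]
Peg 3: [1]

Answer: Peg 0: [5]
Peg 1: [6, 4, 2]
Peg 2: [3]
Peg 3: [1]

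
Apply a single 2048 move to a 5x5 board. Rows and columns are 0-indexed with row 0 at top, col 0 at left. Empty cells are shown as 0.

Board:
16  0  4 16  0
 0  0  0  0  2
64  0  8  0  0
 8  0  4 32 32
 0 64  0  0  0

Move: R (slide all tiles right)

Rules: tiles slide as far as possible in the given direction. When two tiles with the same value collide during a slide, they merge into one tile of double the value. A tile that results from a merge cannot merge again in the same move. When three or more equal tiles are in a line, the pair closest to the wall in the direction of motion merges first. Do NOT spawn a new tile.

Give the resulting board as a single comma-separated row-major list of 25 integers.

Slide right:
row 0: [16, 0, 4, 16, 0] -> [0, 0, 16, 4, 16]
row 1: [0, 0, 0, 0, 2] -> [0, 0, 0, 0, 2]
row 2: [64, 0, 8, 0, 0] -> [0, 0, 0, 64, 8]
row 3: [8, 0, 4, 32, 32] -> [0, 0, 8, 4, 64]
row 4: [0, 64, 0, 0, 0] -> [0, 0, 0, 0, 64]

Answer: 0, 0, 16, 4, 16, 0, 0, 0, 0, 2, 0, 0, 0, 64, 8, 0, 0, 8, 4, 64, 0, 0, 0, 0, 64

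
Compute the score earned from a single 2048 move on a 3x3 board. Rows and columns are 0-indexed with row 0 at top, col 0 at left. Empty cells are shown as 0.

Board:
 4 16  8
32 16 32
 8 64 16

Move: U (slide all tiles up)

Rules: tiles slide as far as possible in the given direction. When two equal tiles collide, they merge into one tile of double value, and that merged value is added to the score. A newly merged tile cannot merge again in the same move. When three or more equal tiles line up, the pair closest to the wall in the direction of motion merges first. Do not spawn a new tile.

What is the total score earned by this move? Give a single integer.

Answer: 32

Derivation:
Slide up:
col 0: [4, 32, 8] -> [4, 32, 8]  score +0 (running 0)
col 1: [16, 16, 64] -> [32, 64, 0]  score +32 (running 32)
col 2: [8, 32, 16] -> [8, 32, 16]  score +0 (running 32)
Board after move:
 4 32  8
32 64 32
 8  0 16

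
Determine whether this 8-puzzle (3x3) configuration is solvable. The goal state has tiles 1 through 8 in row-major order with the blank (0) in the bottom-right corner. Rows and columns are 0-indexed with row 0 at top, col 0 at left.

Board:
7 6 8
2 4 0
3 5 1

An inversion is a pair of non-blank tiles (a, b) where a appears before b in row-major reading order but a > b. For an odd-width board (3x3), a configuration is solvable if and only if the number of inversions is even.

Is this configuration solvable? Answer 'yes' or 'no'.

Inversions (pairs i<j in row-major order where tile[i] > tile[j] > 0): 21
21 is odd, so the puzzle is not solvable.

Answer: no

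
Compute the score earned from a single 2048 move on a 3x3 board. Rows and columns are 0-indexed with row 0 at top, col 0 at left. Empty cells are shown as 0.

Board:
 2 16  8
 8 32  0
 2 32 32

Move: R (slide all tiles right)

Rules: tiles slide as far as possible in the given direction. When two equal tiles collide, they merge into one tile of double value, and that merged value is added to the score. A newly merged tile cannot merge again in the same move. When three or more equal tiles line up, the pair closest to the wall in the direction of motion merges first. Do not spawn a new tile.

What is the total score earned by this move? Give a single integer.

Slide right:
row 0: [2, 16, 8] -> [2, 16, 8]  score +0 (running 0)
row 1: [8, 32, 0] -> [0, 8, 32]  score +0 (running 0)
row 2: [2, 32, 32] -> [0, 2, 64]  score +64 (running 64)
Board after move:
 2 16  8
 0  8 32
 0  2 64

Answer: 64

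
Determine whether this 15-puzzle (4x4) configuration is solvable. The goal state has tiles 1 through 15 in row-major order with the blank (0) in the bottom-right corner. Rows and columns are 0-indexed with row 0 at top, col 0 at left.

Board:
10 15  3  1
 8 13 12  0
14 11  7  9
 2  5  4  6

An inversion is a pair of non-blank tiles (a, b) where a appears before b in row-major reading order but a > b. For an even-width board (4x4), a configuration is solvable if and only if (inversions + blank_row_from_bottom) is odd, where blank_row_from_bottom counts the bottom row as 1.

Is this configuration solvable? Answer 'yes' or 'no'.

Answer: yes

Derivation:
Inversions: 66
Blank is in row 1 (0-indexed from top), which is row 3 counting from the bottom (bottom = 1).
66 + 3 = 69, which is odd, so the puzzle is solvable.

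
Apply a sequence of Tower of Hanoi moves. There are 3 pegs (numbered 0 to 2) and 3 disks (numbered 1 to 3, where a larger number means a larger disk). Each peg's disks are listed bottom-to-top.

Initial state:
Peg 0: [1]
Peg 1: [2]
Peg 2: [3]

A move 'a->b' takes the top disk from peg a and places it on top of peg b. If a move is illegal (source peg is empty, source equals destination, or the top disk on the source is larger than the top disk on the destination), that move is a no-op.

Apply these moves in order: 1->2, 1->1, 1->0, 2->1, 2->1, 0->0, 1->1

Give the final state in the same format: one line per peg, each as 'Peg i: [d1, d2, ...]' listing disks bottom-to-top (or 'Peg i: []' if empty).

After move 1 (1->2):
Peg 0: [1]
Peg 1: []
Peg 2: [3, 2]

After move 2 (1->1):
Peg 0: [1]
Peg 1: []
Peg 2: [3, 2]

After move 3 (1->0):
Peg 0: [1]
Peg 1: []
Peg 2: [3, 2]

After move 4 (2->1):
Peg 0: [1]
Peg 1: [2]
Peg 2: [3]

After move 5 (2->1):
Peg 0: [1]
Peg 1: [2]
Peg 2: [3]

After move 6 (0->0):
Peg 0: [1]
Peg 1: [2]
Peg 2: [3]

After move 7 (1->1):
Peg 0: [1]
Peg 1: [2]
Peg 2: [3]

Answer: Peg 0: [1]
Peg 1: [2]
Peg 2: [3]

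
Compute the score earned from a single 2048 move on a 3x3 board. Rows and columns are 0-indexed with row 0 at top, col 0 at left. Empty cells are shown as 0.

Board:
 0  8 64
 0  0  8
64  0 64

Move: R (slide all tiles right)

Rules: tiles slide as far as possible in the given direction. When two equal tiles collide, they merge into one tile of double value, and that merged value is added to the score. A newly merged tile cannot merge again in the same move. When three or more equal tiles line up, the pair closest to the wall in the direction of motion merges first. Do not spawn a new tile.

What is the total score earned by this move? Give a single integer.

Answer: 128

Derivation:
Slide right:
row 0: [0, 8, 64] -> [0, 8, 64]  score +0 (running 0)
row 1: [0, 0, 8] -> [0, 0, 8]  score +0 (running 0)
row 2: [64, 0, 64] -> [0, 0, 128]  score +128 (running 128)
Board after move:
  0   8  64
  0   0   8
  0   0 128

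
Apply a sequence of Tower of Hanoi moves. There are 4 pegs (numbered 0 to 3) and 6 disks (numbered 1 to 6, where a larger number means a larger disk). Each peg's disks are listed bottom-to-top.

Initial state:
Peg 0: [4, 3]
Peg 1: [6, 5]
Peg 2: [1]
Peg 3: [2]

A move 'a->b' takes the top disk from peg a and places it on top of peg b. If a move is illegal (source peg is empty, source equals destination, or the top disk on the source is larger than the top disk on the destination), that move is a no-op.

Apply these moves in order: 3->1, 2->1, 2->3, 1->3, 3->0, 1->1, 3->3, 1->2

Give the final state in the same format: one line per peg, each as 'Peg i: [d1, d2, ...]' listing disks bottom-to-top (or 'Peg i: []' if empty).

Answer: Peg 0: [4, 3, 1]
Peg 1: [6, 5]
Peg 2: [2]
Peg 3: []

Derivation:
After move 1 (3->1):
Peg 0: [4, 3]
Peg 1: [6, 5, 2]
Peg 2: [1]
Peg 3: []

After move 2 (2->1):
Peg 0: [4, 3]
Peg 1: [6, 5, 2, 1]
Peg 2: []
Peg 3: []

After move 3 (2->3):
Peg 0: [4, 3]
Peg 1: [6, 5, 2, 1]
Peg 2: []
Peg 3: []

After move 4 (1->3):
Peg 0: [4, 3]
Peg 1: [6, 5, 2]
Peg 2: []
Peg 3: [1]

After move 5 (3->0):
Peg 0: [4, 3, 1]
Peg 1: [6, 5, 2]
Peg 2: []
Peg 3: []

After move 6 (1->1):
Peg 0: [4, 3, 1]
Peg 1: [6, 5, 2]
Peg 2: []
Peg 3: []

After move 7 (3->3):
Peg 0: [4, 3, 1]
Peg 1: [6, 5, 2]
Peg 2: []
Peg 3: []

After move 8 (1->2):
Peg 0: [4, 3, 1]
Peg 1: [6, 5]
Peg 2: [2]
Peg 3: []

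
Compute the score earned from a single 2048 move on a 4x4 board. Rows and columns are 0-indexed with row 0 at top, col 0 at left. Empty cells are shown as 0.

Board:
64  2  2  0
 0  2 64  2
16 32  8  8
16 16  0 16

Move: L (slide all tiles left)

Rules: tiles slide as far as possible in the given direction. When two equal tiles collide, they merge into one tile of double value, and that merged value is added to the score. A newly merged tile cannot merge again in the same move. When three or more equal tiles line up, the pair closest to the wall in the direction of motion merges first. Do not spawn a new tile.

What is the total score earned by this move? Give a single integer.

Slide left:
row 0: [64, 2, 2, 0] -> [64, 4, 0, 0]  score +4 (running 4)
row 1: [0, 2, 64, 2] -> [2, 64, 2, 0]  score +0 (running 4)
row 2: [16, 32, 8, 8] -> [16, 32, 16, 0]  score +16 (running 20)
row 3: [16, 16, 0, 16] -> [32, 16, 0, 0]  score +32 (running 52)
Board after move:
64  4  0  0
 2 64  2  0
16 32 16  0
32 16  0  0

Answer: 52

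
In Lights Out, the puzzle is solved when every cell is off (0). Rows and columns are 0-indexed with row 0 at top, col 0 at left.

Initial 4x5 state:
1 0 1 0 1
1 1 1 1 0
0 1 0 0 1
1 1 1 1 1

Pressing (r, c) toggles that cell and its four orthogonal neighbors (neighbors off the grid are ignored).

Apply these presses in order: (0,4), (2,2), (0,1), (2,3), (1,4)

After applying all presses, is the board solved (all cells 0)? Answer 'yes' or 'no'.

Answer: no

Derivation:
After press 1 at (0,4):
1 0 1 1 0
1 1 1 1 1
0 1 0 0 1
1 1 1 1 1

After press 2 at (2,2):
1 0 1 1 0
1 1 0 1 1
0 0 1 1 1
1 1 0 1 1

After press 3 at (0,1):
0 1 0 1 0
1 0 0 1 1
0 0 1 1 1
1 1 0 1 1

After press 4 at (2,3):
0 1 0 1 0
1 0 0 0 1
0 0 0 0 0
1 1 0 0 1

After press 5 at (1,4):
0 1 0 1 1
1 0 0 1 0
0 0 0 0 1
1 1 0 0 1

Lights still on: 9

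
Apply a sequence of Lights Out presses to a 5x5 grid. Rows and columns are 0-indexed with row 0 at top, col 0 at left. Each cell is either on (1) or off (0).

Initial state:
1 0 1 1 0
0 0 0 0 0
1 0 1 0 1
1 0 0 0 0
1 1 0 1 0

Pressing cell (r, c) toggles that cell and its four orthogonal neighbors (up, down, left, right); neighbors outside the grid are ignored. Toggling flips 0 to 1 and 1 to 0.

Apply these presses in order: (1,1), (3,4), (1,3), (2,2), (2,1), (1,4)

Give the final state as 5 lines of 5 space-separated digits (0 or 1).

Answer: 1 1 1 0 1
1 0 1 0 0
0 1 1 0 1
1 1 1 1 1
1 1 0 1 1

Derivation:
After press 1 at (1,1):
1 1 1 1 0
1 1 1 0 0
1 1 1 0 1
1 0 0 0 0
1 1 0 1 0

After press 2 at (3,4):
1 1 1 1 0
1 1 1 0 0
1 1 1 0 0
1 0 0 1 1
1 1 0 1 1

After press 3 at (1,3):
1 1 1 0 0
1 1 0 1 1
1 1 1 1 0
1 0 0 1 1
1 1 0 1 1

After press 4 at (2,2):
1 1 1 0 0
1 1 1 1 1
1 0 0 0 0
1 0 1 1 1
1 1 0 1 1

After press 5 at (2,1):
1 1 1 0 0
1 0 1 1 1
0 1 1 0 0
1 1 1 1 1
1 1 0 1 1

After press 6 at (1,4):
1 1 1 0 1
1 0 1 0 0
0 1 1 0 1
1 1 1 1 1
1 1 0 1 1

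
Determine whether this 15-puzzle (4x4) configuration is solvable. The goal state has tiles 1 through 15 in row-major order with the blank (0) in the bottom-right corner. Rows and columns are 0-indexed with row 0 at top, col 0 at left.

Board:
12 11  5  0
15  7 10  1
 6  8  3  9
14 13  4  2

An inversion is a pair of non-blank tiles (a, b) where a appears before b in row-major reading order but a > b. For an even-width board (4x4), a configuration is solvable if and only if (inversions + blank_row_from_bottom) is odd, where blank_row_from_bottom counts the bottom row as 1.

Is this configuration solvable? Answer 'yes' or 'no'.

Answer: yes

Derivation:
Inversions: 63
Blank is in row 0 (0-indexed from top), which is row 4 counting from the bottom (bottom = 1).
63 + 4 = 67, which is odd, so the puzzle is solvable.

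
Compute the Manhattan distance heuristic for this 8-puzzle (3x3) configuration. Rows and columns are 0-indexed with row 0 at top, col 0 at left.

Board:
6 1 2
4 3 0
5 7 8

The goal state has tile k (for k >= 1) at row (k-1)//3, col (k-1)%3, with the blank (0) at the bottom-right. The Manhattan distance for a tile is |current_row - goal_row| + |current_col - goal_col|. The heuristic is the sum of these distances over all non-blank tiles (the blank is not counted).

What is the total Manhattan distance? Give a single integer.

Tile 6: (0,0)->(1,2) = 3
Tile 1: (0,1)->(0,0) = 1
Tile 2: (0,2)->(0,1) = 1
Tile 4: (1,0)->(1,0) = 0
Tile 3: (1,1)->(0,2) = 2
Tile 5: (2,0)->(1,1) = 2
Tile 7: (2,1)->(2,0) = 1
Tile 8: (2,2)->(2,1) = 1
Sum: 3 + 1 + 1 + 0 + 2 + 2 + 1 + 1 = 11

Answer: 11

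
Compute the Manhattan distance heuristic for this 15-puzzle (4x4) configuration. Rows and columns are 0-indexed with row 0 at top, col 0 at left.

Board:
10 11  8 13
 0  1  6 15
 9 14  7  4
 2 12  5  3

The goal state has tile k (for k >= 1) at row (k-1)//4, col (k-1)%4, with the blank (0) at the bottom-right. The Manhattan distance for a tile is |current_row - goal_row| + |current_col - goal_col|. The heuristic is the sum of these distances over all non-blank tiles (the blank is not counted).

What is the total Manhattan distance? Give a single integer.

Answer: 39

Derivation:
Tile 10: at (0,0), goal (2,1), distance |0-2|+|0-1| = 3
Tile 11: at (0,1), goal (2,2), distance |0-2|+|1-2| = 3
Tile 8: at (0,2), goal (1,3), distance |0-1|+|2-3| = 2
Tile 13: at (0,3), goal (3,0), distance |0-3|+|3-0| = 6
Tile 1: at (1,1), goal (0,0), distance |1-0|+|1-0| = 2
Tile 6: at (1,2), goal (1,1), distance |1-1|+|2-1| = 1
Tile 15: at (1,3), goal (3,2), distance |1-3|+|3-2| = 3
Tile 9: at (2,0), goal (2,0), distance |2-2|+|0-0| = 0
Tile 14: at (2,1), goal (3,1), distance |2-3|+|1-1| = 1
Tile 7: at (2,2), goal (1,2), distance |2-1|+|2-2| = 1
Tile 4: at (2,3), goal (0,3), distance |2-0|+|3-3| = 2
Tile 2: at (3,0), goal (0,1), distance |3-0|+|0-1| = 4
Tile 12: at (3,1), goal (2,3), distance |3-2|+|1-3| = 3
Tile 5: at (3,2), goal (1,0), distance |3-1|+|2-0| = 4
Tile 3: at (3,3), goal (0,2), distance |3-0|+|3-2| = 4
Sum: 3 + 3 + 2 + 6 + 2 + 1 + 3 + 0 + 1 + 1 + 2 + 4 + 3 + 4 + 4 = 39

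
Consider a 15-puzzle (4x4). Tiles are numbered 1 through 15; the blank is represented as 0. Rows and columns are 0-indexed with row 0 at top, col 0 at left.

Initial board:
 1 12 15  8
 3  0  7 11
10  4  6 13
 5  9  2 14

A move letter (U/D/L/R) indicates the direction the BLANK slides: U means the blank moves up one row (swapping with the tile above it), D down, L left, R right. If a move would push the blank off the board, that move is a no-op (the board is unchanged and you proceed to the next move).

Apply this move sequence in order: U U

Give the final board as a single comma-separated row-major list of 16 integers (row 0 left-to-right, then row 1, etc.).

After move 1 (U):
 1  0 15  8
 3 12  7 11
10  4  6 13
 5  9  2 14

After move 2 (U):
 1  0 15  8
 3 12  7 11
10  4  6 13
 5  9  2 14

Answer: 1, 0, 15, 8, 3, 12, 7, 11, 10, 4, 6, 13, 5, 9, 2, 14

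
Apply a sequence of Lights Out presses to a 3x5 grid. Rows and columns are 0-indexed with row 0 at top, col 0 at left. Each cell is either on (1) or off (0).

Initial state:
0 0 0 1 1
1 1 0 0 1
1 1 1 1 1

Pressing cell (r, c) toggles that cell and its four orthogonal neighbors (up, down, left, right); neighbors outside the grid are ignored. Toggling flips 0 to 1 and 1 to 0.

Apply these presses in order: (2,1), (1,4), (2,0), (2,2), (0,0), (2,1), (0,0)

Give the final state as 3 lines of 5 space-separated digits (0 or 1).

Answer: 0 0 0 1 0
0 1 1 1 0
0 1 0 0 0

Derivation:
After press 1 at (2,1):
0 0 0 1 1
1 0 0 0 1
0 0 0 1 1

After press 2 at (1,4):
0 0 0 1 0
1 0 0 1 0
0 0 0 1 0

After press 3 at (2,0):
0 0 0 1 0
0 0 0 1 0
1 1 0 1 0

After press 4 at (2,2):
0 0 0 1 0
0 0 1 1 0
1 0 1 0 0

After press 5 at (0,0):
1 1 0 1 0
1 0 1 1 0
1 0 1 0 0

After press 6 at (2,1):
1 1 0 1 0
1 1 1 1 0
0 1 0 0 0

After press 7 at (0,0):
0 0 0 1 0
0 1 1 1 0
0 1 0 0 0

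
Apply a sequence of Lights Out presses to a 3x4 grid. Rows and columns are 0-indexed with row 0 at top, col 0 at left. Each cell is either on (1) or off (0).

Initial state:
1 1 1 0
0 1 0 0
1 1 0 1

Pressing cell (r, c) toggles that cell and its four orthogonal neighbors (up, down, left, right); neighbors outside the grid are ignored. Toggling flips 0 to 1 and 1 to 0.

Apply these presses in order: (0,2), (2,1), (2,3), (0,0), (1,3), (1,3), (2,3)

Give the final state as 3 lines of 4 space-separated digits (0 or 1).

Answer: 0 1 0 1
1 0 1 0
0 0 1 1

Derivation:
After press 1 at (0,2):
1 0 0 1
0 1 1 0
1 1 0 1

After press 2 at (2,1):
1 0 0 1
0 0 1 0
0 0 1 1

After press 3 at (2,3):
1 0 0 1
0 0 1 1
0 0 0 0

After press 4 at (0,0):
0 1 0 1
1 0 1 1
0 0 0 0

After press 5 at (1,3):
0 1 0 0
1 0 0 0
0 0 0 1

After press 6 at (1,3):
0 1 0 1
1 0 1 1
0 0 0 0

After press 7 at (2,3):
0 1 0 1
1 0 1 0
0 0 1 1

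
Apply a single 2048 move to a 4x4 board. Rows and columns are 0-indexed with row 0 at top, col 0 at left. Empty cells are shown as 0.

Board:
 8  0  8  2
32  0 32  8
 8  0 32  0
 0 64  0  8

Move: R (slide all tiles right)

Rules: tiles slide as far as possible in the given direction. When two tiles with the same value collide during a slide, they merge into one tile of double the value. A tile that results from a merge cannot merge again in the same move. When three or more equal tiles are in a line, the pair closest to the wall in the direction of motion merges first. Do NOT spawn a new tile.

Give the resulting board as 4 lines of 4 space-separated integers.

Answer:  0  0 16  2
 0  0 64  8
 0  0  8 32
 0  0 64  8

Derivation:
Slide right:
row 0: [8, 0, 8, 2] -> [0, 0, 16, 2]
row 1: [32, 0, 32, 8] -> [0, 0, 64, 8]
row 2: [8, 0, 32, 0] -> [0, 0, 8, 32]
row 3: [0, 64, 0, 8] -> [0, 0, 64, 8]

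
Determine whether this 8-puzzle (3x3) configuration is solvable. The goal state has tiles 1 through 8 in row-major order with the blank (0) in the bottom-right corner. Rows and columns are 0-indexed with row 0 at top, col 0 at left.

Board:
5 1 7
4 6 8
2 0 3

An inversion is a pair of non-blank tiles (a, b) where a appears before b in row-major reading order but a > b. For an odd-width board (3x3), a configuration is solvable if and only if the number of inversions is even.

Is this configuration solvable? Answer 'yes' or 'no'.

Inversions (pairs i<j in row-major order where tile[i] > tile[j] > 0): 14
14 is even, so the puzzle is solvable.

Answer: yes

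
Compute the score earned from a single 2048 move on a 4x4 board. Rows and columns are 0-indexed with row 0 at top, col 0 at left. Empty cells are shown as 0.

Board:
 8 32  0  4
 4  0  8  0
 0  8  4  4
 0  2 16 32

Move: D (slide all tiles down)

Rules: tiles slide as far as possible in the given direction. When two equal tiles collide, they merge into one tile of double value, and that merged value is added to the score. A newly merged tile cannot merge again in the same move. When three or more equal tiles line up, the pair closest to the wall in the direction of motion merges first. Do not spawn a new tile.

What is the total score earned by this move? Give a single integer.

Answer: 8

Derivation:
Slide down:
col 0: [8, 4, 0, 0] -> [0, 0, 8, 4]  score +0 (running 0)
col 1: [32, 0, 8, 2] -> [0, 32, 8, 2]  score +0 (running 0)
col 2: [0, 8, 4, 16] -> [0, 8, 4, 16]  score +0 (running 0)
col 3: [4, 0, 4, 32] -> [0, 0, 8, 32]  score +8 (running 8)
Board after move:
 0  0  0  0
 0 32  8  0
 8  8  4  8
 4  2 16 32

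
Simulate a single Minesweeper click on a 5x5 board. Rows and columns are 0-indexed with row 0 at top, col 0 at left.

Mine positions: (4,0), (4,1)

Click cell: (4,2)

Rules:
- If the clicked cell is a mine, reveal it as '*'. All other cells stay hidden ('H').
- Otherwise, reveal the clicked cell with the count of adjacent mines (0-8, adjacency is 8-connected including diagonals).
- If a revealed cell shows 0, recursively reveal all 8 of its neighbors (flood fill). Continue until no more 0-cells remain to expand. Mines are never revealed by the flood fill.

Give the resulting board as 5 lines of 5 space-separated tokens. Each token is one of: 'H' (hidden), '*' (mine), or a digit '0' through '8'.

H H H H H
H H H H H
H H H H H
H H H H H
H H 1 H H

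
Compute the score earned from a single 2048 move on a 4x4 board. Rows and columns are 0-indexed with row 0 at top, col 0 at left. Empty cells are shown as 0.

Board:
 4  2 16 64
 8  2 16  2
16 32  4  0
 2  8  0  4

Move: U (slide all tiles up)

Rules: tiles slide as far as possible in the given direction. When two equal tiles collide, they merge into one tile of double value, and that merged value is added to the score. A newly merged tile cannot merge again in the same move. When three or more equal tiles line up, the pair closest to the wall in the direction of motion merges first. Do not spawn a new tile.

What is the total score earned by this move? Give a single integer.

Answer: 36

Derivation:
Slide up:
col 0: [4, 8, 16, 2] -> [4, 8, 16, 2]  score +0 (running 0)
col 1: [2, 2, 32, 8] -> [4, 32, 8, 0]  score +4 (running 4)
col 2: [16, 16, 4, 0] -> [32, 4, 0, 0]  score +32 (running 36)
col 3: [64, 2, 0, 4] -> [64, 2, 4, 0]  score +0 (running 36)
Board after move:
 4  4 32 64
 8 32  4  2
16  8  0  4
 2  0  0  0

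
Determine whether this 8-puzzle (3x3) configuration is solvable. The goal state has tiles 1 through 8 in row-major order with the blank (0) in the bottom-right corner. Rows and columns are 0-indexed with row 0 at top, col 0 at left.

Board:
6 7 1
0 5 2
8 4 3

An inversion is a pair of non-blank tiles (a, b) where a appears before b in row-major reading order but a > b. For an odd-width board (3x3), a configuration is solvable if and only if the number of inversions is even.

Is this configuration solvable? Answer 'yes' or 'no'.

Inversions (pairs i<j in row-major order where tile[i] > tile[j] > 0): 16
16 is even, so the puzzle is solvable.

Answer: yes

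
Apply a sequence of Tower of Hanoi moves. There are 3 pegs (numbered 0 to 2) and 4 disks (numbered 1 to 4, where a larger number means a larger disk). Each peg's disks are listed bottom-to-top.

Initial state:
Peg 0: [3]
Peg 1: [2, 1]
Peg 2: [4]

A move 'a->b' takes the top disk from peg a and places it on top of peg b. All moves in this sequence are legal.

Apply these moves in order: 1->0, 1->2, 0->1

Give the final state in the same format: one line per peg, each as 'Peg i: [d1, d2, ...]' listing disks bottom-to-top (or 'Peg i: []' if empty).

After move 1 (1->0):
Peg 0: [3, 1]
Peg 1: [2]
Peg 2: [4]

After move 2 (1->2):
Peg 0: [3, 1]
Peg 1: []
Peg 2: [4, 2]

After move 3 (0->1):
Peg 0: [3]
Peg 1: [1]
Peg 2: [4, 2]

Answer: Peg 0: [3]
Peg 1: [1]
Peg 2: [4, 2]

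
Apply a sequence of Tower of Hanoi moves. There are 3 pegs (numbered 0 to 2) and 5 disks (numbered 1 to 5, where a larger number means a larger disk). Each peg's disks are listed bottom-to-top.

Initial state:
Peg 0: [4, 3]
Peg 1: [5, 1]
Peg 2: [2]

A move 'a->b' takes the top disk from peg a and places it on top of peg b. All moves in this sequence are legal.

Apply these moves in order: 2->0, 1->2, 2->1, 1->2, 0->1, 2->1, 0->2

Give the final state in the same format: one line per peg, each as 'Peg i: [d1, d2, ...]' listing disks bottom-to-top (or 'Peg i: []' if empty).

After move 1 (2->0):
Peg 0: [4, 3, 2]
Peg 1: [5, 1]
Peg 2: []

After move 2 (1->2):
Peg 0: [4, 3, 2]
Peg 1: [5]
Peg 2: [1]

After move 3 (2->1):
Peg 0: [4, 3, 2]
Peg 1: [5, 1]
Peg 2: []

After move 4 (1->2):
Peg 0: [4, 3, 2]
Peg 1: [5]
Peg 2: [1]

After move 5 (0->1):
Peg 0: [4, 3]
Peg 1: [5, 2]
Peg 2: [1]

After move 6 (2->1):
Peg 0: [4, 3]
Peg 1: [5, 2, 1]
Peg 2: []

After move 7 (0->2):
Peg 0: [4]
Peg 1: [5, 2, 1]
Peg 2: [3]

Answer: Peg 0: [4]
Peg 1: [5, 2, 1]
Peg 2: [3]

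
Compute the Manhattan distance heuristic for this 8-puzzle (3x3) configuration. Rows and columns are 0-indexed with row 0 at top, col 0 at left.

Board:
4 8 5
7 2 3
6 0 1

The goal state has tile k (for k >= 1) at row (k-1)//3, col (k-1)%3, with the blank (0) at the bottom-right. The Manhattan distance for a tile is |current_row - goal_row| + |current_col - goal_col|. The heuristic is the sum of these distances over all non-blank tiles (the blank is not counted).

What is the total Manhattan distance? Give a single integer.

Answer: 15

Derivation:
Tile 4: (0,0)->(1,0) = 1
Tile 8: (0,1)->(2,1) = 2
Tile 5: (0,2)->(1,1) = 2
Tile 7: (1,0)->(2,0) = 1
Tile 2: (1,1)->(0,1) = 1
Tile 3: (1,2)->(0,2) = 1
Tile 6: (2,0)->(1,2) = 3
Tile 1: (2,2)->(0,0) = 4
Sum: 1 + 2 + 2 + 1 + 1 + 1 + 3 + 4 = 15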